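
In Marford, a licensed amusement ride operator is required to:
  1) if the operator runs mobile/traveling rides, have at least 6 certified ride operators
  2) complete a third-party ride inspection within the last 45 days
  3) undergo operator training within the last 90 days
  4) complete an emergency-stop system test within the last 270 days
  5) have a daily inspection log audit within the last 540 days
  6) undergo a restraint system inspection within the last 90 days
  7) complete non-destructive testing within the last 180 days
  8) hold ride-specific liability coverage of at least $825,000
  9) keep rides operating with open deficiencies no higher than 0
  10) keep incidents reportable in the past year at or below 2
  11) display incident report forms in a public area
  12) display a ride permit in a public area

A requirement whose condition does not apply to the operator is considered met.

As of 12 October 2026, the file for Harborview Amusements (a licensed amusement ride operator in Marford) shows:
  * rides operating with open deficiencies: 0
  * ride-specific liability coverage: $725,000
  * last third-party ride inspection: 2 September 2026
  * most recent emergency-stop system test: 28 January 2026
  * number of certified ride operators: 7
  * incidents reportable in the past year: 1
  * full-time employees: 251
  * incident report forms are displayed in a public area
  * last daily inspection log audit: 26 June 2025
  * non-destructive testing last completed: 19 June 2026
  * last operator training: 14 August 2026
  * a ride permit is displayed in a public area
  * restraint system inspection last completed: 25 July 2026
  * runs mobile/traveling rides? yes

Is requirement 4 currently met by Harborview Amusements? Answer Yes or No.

Yes

4. emergency-stop system test 257 days ago vs limit 270 → met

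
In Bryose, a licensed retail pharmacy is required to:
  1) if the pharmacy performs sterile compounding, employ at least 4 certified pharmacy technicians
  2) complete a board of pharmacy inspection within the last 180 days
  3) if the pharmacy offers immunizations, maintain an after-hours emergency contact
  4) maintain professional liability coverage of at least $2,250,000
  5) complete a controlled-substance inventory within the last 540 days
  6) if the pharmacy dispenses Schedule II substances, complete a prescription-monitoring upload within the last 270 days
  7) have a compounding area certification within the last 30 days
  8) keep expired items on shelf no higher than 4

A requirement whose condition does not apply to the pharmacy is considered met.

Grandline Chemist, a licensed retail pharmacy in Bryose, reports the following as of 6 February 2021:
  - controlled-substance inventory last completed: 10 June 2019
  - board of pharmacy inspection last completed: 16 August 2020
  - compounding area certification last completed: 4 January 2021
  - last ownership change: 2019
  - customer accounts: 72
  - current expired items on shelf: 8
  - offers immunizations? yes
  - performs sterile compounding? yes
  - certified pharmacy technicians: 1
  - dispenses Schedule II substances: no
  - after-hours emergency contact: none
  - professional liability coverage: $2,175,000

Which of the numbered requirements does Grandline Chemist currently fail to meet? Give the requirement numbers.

1, 3, 4, 5, 7, 8

1. condition 'performs sterile compounding' holds; certified pharmacy technicians 1 < 4 → not met
2. board of pharmacy inspection 174 days ago vs limit 180 → met
3. condition 'offers immunizations' holds; after-hours emergency contact absent → not met
4. professional liability coverage $2,175,000 < $2,250,000 → not met
5. controlled-substance inventory 607 days ago vs limit 540 → not met
6. condition 'dispenses Schedule II substances' does not hold → requirement n/a → met
7. compounding area certification 33 days ago vs limit 30 → not met
8. expired items on shelf 8 > 4 → not met
Not met: 1, 3, 4, 5, 7, 8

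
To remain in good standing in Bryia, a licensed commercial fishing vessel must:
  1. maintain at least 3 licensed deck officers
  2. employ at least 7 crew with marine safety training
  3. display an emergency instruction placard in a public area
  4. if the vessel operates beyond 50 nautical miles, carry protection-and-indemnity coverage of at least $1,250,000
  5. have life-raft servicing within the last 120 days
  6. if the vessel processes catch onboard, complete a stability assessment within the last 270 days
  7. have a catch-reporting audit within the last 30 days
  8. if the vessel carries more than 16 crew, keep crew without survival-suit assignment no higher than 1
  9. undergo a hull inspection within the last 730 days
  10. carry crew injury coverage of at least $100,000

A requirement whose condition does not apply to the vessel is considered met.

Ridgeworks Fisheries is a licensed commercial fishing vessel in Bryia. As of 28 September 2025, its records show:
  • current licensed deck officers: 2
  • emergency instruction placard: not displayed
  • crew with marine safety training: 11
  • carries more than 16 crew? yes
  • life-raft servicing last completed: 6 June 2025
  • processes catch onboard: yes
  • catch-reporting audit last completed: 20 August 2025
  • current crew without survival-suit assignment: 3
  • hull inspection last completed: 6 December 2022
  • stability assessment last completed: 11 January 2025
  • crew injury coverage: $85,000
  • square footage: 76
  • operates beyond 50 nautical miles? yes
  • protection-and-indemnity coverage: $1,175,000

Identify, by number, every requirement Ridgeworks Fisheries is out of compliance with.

1. licensed deck officers 2 < 3 → not met
2. crew with marine safety training 11 ≥ 7 → met
3. emergency instruction placard absent → not met
4. condition 'operates beyond 50 nautical miles' holds; protection-and-indemnity coverage $1,175,000 < $1,250,000 → not met
5. life-raft servicing 114 days ago vs limit 120 → met
6. condition 'processes catch onboard' holds; stability assessment 260 days ago vs limit 270 → met
7. catch-reporting audit 39 days ago vs limit 30 → not met
8. condition 'carries more than 16 crew' holds; crew without survival-suit assignment 3 > 1 → not met
9. hull inspection 1027 days ago vs limit 730 → not met
10. crew injury coverage $85,000 < $100,000 → not met
Not met: 1, 3, 4, 7, 8, 9, 10

1, 3, 4, 7, 8, 9, 10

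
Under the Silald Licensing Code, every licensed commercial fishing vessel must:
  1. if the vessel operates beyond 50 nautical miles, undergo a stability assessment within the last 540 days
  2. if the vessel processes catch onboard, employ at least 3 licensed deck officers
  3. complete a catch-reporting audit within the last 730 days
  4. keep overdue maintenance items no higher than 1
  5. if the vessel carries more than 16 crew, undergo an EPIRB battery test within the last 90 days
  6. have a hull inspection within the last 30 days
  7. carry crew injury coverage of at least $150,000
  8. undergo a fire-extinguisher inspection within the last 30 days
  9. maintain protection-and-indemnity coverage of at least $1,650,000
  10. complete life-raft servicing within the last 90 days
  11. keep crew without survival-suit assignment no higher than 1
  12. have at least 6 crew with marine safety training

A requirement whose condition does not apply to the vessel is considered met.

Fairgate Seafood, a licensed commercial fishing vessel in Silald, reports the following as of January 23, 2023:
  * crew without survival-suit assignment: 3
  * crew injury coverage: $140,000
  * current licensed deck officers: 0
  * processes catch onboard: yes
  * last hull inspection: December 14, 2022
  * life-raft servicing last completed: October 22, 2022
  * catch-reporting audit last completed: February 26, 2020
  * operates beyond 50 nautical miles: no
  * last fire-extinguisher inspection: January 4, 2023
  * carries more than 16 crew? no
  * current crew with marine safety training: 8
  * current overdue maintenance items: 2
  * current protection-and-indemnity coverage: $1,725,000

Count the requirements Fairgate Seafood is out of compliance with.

7

1. condition 'operates beyond 50 nautical miles' does not hold → requirement n/a → met
2. condition 'processes catch onboard' holds; licensed deck officers 0 < 3 → not met
3. catch-reporting audit 1062 days ago vs limit 730 → not met
4. overdue maintenance items 2 > 1 → not met
5. condition 'carries more than 16 crew' does not hold → requirement n/a → met
6. hull inspection 40 days ago vs limit 30 → not met
7. crew injury coverage $140,000 < $150,000 → not met
8. fire-extinguisher inspection 19 days ago vs limit 30 → met
9. protection-and-indemnity coverage $1,725,000 ≥ $1,650,000 → met
10. life-raft servicing 93 days ago vs limit 90 → not met
11. crew without survival-suit assignment 3 > 1 → not met
12. crew with marine safety training 8 ≥ 6 → met
Not met: 7 of 12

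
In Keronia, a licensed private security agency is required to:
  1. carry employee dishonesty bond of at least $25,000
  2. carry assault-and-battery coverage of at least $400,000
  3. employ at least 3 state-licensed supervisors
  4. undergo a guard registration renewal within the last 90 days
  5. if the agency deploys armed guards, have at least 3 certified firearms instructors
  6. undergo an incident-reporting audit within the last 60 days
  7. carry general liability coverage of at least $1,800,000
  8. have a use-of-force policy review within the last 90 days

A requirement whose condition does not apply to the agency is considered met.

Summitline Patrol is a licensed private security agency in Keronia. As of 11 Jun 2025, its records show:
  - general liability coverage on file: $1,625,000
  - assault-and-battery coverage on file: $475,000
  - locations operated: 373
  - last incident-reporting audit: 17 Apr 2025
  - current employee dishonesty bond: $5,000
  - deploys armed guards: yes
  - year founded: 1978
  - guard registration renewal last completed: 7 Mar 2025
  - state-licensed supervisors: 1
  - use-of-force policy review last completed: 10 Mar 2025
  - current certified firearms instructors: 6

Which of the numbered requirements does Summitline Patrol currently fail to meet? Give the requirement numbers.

1. employee dishonesty bond $5,000 < $25,000 → not met
2. assault-and-battery coverage $475,000 ≥ $400,000 → met
3. state-licensed supervisors 1 < 3 → not met
4. guard registration renewal 96 days ago vs limit 90 → not met
5. condition 'deploys armed guards' holds; certified firearms instructors 6 ≥ 3 → met
6. incident-reporting audit 55 days ago vs limit 60 → met
7. general liability coverage $1,625,000 < $1,800,000 → not met
8. use-of-force policy review 93 days ago vs limit 90 → not met
Not met: 1, 3, 4, 7, 8

1, 3, 4, 7, 8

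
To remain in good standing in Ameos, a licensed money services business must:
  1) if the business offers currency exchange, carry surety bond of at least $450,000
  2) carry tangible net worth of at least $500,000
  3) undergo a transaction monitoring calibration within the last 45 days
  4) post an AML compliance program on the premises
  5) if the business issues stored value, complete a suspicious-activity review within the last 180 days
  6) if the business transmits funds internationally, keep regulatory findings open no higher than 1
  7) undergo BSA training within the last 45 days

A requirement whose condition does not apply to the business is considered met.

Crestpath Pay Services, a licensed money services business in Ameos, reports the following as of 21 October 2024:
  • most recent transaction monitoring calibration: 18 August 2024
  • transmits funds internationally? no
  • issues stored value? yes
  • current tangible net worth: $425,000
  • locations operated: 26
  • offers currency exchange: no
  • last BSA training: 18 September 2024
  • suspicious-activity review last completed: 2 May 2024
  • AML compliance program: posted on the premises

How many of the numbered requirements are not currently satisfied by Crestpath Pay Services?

2

1. condition 'offers currency exchange' does not hold → requirement n/a → met
2. tangible net worth $425,000 < $500,000 → not met
3. transaction monitoring calibration 64 days ago vs limit 45 → not met
4. AML compliance program present → met
5. condition 'issues stored value' holds; suspicious-activity review 172 days ago vs limit 180 → met
6. condition 'transmits funds internationally' does not hold → requirement n/a → met
7. BSA training 33 days ago vs limit 45 → met
Not met: 2 of 7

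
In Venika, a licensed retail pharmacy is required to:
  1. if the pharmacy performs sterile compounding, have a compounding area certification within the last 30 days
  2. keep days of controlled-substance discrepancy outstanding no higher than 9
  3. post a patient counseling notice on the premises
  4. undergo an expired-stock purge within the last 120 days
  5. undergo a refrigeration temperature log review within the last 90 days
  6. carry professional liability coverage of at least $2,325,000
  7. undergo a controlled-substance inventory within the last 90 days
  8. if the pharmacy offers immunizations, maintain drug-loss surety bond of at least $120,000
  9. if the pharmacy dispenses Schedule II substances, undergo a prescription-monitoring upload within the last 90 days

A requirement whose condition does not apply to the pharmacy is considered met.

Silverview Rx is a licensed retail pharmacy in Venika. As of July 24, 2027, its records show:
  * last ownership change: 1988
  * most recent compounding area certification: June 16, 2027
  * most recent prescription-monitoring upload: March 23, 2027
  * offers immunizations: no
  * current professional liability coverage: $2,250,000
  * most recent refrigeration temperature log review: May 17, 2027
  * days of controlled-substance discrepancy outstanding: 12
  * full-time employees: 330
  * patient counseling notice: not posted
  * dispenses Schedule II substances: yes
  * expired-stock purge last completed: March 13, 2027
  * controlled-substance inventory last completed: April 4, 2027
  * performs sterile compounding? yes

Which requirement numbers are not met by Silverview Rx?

1, 2, 3, 4, 6, 7, 9

1. condition 'performs sterile compounding' holds; compounding area certification 38 days ago vs limit 30 → not met
2. days of controlled-substance discrepancy outstanding 12 > 9 → not met
3. patient counseling notice absent → not met
4. expired-stock purge 133 days ago vs limit 120 → not met
5. refrigeration temperature log review 68 days ago vs limit 90 → met
6. professional liability coverage $2,250,000 < $2,325,000 → not met
7. controlled-substance inventory 111 days ago vs limit 90 → not met
8. condition 'offers immunizations' does not hold → requirement n/a → met
9. condition 'dispenses Schedule II substances' holds; prescription-monitoring upload 123 days ago vs limit 90 → not met
Not met: 1, 2, 3, 4, 6, 7, 9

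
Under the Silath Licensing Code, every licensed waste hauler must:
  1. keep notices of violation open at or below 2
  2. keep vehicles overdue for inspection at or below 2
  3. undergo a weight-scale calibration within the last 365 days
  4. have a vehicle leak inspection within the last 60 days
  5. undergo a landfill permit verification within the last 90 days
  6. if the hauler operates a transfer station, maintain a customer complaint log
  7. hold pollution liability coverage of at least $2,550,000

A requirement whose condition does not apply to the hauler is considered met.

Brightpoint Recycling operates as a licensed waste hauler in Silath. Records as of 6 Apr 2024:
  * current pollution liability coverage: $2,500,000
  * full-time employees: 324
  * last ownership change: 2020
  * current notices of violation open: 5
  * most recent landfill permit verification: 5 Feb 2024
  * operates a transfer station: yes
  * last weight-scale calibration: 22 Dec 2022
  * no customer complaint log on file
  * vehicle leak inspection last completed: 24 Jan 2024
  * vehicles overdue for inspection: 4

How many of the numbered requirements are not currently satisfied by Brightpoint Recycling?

6

1. notices of violation open 5 > 2 → not met
2. vehicles overdue for inspection 4 > 2 → not met
3. weight-scale calibration 471 days ago vs limit 365 → not met
4. vehicle leak inspection 73 days ago vs limit 60 → not met
5. landfill permit verification 61 days ago vs limit 90 → met
6. condition 'operates a transfer station' holds; customer complaint log absent → not met
7. pollution liability coverage $2,500,000 < $2,550,000 → not met
Not met: 6 of 7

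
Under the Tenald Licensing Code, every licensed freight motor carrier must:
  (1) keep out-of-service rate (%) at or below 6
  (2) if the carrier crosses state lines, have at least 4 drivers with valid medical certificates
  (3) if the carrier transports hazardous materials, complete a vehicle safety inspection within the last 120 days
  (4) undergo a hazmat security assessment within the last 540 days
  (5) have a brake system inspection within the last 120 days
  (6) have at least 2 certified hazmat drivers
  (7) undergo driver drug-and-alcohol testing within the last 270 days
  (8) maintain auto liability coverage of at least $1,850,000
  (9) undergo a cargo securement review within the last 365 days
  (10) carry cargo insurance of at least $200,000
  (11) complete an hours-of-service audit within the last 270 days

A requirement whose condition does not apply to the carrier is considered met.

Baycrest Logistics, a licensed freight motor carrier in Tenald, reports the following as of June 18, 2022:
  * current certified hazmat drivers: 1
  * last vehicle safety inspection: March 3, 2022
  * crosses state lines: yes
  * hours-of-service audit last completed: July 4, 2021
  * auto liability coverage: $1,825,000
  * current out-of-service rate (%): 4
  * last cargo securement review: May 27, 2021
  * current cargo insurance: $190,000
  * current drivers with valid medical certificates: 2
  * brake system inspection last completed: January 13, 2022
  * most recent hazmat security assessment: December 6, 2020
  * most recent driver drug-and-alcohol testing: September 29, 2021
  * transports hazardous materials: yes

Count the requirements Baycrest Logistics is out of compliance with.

8

1. out-of-service rate (%) 4 ≤ 6 → met
2. condition 'crosses state lines' holds; drivers with valid medical certificates 2 < 4 → not met
3. condition 'transports hazardous materials' holds; vehicle safety inspection 107 days ago vs limit 120 → met
4. hazmat security assessment 559 days ago vs limit 540 → not met
5. brake system inspection 156 days ago vs limit 120 → not met
6. certified hazmat drivers 1 < 2 → not met
7. driver drug-and-alcohol testing 262 days ago vs limit 270 → met
8. auto liability coverage $1,825,000 < $1,850,000 → not met
9. cargo securement review 387 days ago vs limit 365 → not met
10. cargo insurance $190,000 < $200,000 → not met
11. hours-of-service audit 349 days ago vs limit 270 → not met
Not met: 8 of 11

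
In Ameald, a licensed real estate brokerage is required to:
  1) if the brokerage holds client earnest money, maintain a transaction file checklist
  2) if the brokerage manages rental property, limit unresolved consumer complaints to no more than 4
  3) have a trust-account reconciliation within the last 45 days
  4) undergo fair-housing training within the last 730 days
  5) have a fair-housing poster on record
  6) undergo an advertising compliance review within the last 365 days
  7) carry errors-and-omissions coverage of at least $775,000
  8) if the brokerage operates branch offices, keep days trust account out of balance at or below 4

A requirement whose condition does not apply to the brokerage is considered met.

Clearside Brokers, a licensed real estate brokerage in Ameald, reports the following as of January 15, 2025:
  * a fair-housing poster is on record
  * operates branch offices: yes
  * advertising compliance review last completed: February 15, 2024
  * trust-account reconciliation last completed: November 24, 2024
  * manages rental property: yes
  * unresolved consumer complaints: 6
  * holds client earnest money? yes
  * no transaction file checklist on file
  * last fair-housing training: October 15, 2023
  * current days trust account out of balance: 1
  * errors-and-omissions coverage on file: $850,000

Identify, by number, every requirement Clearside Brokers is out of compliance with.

1, 2, 3

1. condition 'holds client earnest money' holds; transaction file checklist absent → not met
2. condition 'manages rental property' holds; unresolved consumer complaints 6 > 4 → not met
3. trust-account reconciliation 52 days ago vs limit 45 → not met
4. fair-housing training 458 days ago vs limit 730 → met
5. fair-housing poster present → met
6. advertising compliance review 335 days ago vs limit 365 → met
7. errors-and-omissions coverage $850,000 ≥ $775,000 → met
8. condition 'operates branch offices' holds; days trust account out of balance 1 ≤ 4 → met
Not met: 1, 2, 3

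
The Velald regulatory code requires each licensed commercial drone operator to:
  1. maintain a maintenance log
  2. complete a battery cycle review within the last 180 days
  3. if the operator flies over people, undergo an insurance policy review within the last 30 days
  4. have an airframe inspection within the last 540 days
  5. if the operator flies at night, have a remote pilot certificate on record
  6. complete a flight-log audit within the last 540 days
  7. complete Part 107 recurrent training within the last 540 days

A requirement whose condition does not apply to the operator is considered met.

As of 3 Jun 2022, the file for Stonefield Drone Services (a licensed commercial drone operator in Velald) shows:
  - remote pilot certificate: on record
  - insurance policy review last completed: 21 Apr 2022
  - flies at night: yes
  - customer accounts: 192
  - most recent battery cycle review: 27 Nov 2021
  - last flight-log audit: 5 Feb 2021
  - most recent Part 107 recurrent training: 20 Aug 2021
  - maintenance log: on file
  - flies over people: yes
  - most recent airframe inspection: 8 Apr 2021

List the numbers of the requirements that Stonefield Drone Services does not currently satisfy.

1. maintenance log present → met
2. battery cycle review 188 days ago vs limit 180 → not met
3. condition 'flies over people' holds; insurance policy review 43 days ago vs limit 30 → not met
4. airframe inspection 421 days ago vs limit 540 → met
5. condition 'flies at night' holds; remote pilot certificate present → met
6. flight-log audit 483 days ago vs limit 540 → met
7. Part 107 recurrent training 287 days ago vs limit 540 → met
Not met: 2, 3

2, 3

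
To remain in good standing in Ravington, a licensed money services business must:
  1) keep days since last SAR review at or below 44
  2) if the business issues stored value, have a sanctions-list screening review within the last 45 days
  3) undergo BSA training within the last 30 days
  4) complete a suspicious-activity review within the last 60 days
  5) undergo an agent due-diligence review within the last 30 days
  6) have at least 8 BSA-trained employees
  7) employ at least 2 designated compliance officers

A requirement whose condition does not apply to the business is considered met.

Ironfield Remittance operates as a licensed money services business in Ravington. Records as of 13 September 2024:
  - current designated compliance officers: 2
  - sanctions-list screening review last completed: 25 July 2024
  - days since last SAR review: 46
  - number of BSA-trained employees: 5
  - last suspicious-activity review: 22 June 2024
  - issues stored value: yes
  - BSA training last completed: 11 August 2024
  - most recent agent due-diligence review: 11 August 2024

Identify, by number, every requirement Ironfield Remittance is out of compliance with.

1. days since last SAR review 46 > 44 → not met
2. condition 'issues stored value' holds; sanctions-list screening review 50 days ago vs limit 45 → not met
3. BSA training 33 days ago vs limit 30 → not met
4. suspicious-activity review 83 days ago vs limit 60 → not met
5. agent due-diligence review 33 days ago vs limit 30 → not met
6. BSA-trained employees 5 < 8 → not met
7. designated compliance officers 2 ≥ 2 → met
Not met: 1, 2, 3, 4, 5, 6

1, 2, 3, 4, 5, 6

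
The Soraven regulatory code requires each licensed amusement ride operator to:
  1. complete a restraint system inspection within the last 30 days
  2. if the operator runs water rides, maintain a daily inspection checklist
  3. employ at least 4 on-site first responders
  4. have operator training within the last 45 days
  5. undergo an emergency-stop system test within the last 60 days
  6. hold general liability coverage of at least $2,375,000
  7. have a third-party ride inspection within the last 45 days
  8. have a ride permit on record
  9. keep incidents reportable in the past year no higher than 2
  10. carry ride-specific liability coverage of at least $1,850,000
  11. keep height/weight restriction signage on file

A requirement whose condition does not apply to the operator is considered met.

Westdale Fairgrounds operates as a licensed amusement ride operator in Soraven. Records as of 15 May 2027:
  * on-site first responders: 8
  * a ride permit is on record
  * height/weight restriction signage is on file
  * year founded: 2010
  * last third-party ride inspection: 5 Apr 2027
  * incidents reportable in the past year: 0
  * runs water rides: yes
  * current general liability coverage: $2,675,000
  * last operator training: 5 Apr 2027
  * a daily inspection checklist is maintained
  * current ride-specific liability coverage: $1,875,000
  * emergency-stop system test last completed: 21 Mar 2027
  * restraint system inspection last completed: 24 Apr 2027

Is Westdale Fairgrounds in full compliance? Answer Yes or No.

1. restraint system inspection 21 days ago vs limit 30 → met
2. condition 'runs water rides' holds; daily inspection checklist present → met
3. on-site first responders 8 ≥ 4 → met
4. operator training 40 days ago vs limit 45 → met
5. emergency-stop system test 55 days ago vs limit 60 → met
6. general liability coverage $2,675,000 ≥ $2,375,000 → met
7. third-party ride inspection 40 days ago vs limit 45 → met
8. ride permit present → met
9. incidents reportable in the past year 0 ≤ 2 → met
10. ride-specific liability coverage $1,875,000 ≥ $1,850,000 → met
11. height/weight restriction signage present → met
All met.

Yes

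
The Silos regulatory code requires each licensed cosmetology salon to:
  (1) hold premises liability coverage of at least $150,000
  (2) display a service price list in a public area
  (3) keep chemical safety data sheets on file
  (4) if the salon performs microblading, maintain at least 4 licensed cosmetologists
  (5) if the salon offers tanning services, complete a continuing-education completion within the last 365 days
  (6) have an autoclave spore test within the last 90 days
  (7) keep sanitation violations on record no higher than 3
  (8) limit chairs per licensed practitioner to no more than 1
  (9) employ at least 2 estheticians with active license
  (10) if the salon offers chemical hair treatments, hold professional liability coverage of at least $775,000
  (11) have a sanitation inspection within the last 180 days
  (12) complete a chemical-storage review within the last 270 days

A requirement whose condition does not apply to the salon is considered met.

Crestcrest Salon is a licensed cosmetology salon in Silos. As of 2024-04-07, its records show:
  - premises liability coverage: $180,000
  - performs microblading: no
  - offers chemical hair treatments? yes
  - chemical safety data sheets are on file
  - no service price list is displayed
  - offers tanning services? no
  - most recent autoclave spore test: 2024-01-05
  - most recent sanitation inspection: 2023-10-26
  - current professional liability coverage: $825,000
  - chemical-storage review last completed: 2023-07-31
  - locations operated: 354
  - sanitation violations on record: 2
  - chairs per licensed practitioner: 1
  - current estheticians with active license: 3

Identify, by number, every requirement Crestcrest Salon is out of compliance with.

2, 6

1. premises liability coverage $180,000 ≥ $150,000 → met
2. service price list absent → not met
3. chemical safety data sheets present → met
4. condition 'performs microblading' does not hold → requirement n/a → met
5. condition 'offers tanning services' does not hold → requirement n/a → met
6. autoclave spore test 93 days ago vs limit 90 → not met
7. sanitation violations on record 2 ≤ 3 → met
8. chairs per licensed practitioner 1 ≤ 1 → met
9. estheticians with active license 3 ≥ 2 → met
10. condition 'offers chemical hair treatments' holds; professional liability coverage $825,000 ≥ $775,000 → met
11. sanitation inspection 164 days ago vs limit 180 → met
12. chemical-storage review 251 days ago vs limit 270 → met
Not met: 2, 6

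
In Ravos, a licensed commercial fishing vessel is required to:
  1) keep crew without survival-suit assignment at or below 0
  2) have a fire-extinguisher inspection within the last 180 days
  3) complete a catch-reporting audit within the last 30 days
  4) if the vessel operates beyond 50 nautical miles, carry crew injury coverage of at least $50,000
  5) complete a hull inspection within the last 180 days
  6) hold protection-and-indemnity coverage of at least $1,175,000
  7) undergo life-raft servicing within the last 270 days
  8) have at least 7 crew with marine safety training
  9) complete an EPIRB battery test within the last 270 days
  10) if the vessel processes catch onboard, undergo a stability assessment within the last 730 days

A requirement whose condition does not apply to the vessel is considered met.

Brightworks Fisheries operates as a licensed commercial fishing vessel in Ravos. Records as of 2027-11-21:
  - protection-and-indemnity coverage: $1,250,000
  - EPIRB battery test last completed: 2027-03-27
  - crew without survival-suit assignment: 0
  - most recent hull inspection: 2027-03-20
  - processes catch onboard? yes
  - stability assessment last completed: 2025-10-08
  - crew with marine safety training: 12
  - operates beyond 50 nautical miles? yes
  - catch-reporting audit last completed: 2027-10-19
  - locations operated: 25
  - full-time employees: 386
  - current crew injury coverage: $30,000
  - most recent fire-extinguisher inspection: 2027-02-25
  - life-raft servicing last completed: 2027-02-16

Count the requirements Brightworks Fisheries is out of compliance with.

6

1. crew without survival-suit assignment 0 ≤ 0 → met
2. fire-extinguisher inspection 269 days ago vs limit 180 → not met
3. catch-reporting audit 33 days ago vs limit 30 → not met
4. condition 'operates beyond 50 nautical miles' holds; crew injury coverage $30,000 < $50,000 → not met
5. hull inspection 246 days ago vs limit 180 → not met
6. protection-and-indemnity coverage $1,250,000 ≥ $1,175,000 → met
7. life-raft servicing 278 days ago vs limit 270 → not met
8. crew with marine safety training 12 ≥ 7 → met
9. EPIRB battery test 239 days ago vs limit 270 → met
10. condition 'processes catch onboard' holds; stability assessment 774 days ago vs limit 730 → not met
Not met: 6 of 10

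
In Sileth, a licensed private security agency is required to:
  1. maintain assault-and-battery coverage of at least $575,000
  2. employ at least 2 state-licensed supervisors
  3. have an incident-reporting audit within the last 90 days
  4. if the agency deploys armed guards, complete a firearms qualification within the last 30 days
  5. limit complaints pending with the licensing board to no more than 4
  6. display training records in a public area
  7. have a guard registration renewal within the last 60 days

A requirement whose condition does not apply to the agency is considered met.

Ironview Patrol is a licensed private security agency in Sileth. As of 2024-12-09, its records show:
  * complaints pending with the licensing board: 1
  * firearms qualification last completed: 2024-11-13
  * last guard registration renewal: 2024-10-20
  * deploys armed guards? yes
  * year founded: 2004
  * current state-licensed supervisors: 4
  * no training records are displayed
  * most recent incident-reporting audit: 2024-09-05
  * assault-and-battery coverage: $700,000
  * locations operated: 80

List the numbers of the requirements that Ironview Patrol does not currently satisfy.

3, 6

1. assault-and-battery coverage $700,000 ≥ $575,000 → met
2. state-licensed supervisors 4 ≥ 2 → met
3. incident-reporting audit 95 days ago vs limit 90 → not met
4. condition 'deploys armed guards' holds; firearms qualification 26 days ago vs limit 30 → met
5. complaints pending with the licensing board 1 ≤ 4 → met
6. training records absent → not met
7. guard registration renewal 50 days ago vs limit 60 → met
Not met: 3, 6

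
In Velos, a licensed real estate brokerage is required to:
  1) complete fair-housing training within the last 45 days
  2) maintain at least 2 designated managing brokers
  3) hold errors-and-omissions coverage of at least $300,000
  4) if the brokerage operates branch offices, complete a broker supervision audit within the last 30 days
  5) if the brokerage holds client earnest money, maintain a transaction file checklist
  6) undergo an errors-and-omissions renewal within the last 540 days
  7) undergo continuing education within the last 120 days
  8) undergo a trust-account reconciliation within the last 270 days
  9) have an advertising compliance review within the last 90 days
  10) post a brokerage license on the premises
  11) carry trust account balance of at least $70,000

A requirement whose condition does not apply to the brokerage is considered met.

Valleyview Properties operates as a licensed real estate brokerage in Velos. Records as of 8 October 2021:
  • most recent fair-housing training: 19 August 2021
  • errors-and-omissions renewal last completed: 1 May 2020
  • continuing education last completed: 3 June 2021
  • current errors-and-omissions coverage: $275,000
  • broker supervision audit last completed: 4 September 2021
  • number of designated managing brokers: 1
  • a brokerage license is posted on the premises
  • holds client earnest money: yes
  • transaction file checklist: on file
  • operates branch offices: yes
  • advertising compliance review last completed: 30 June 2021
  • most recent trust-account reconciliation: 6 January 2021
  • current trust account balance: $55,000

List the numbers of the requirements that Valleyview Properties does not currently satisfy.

1, 2, 3, 4, 7, 8, 9, 11

1. fair-housing training 50 days ago vs limit 45 → not met
2. designated managing brokers 1 < 2 → not met
3. errors-and-omissions coverage $275,000 < $300,000 → not met
4. condition 'operates branch offices' holds; broker supervision audit 34 days ago vs limit 30 → not met
5. condition 'holds client earnest money' holds; transaction file checklist present → met
6. errors-and-omissions renewal 525 days ago vs limit 540 → met
7. continuing education 127 days ago vs limit 120 → not met
8. trust-account reconciliation 275 days ago vs limit 270 → not met
9. advertising compliance review 100 days ago vs limit 90 → not met
10. brokerage license present → met
11. trust account balance $55,000 < $70,000 → not met
Not met: 1, 2, 3, 4, 7, 8, 9, 11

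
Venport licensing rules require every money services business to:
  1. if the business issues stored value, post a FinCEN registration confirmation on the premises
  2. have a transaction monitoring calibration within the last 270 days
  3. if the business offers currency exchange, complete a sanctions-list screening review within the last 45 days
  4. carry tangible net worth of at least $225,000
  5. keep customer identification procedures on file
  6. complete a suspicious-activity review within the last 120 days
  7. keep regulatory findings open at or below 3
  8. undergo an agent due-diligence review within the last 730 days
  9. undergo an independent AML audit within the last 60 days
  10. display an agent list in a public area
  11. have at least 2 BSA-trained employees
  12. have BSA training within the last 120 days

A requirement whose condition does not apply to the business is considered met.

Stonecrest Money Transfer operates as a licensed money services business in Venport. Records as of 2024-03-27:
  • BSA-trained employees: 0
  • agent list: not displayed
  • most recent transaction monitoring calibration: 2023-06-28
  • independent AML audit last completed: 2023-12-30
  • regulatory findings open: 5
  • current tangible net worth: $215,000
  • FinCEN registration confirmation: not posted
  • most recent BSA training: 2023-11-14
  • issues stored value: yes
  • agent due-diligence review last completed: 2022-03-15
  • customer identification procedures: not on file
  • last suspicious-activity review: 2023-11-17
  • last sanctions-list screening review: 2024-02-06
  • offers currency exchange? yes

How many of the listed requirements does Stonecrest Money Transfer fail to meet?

1. condition 'issues stored value' holds; FinCEN registration confirmation absent → not met
2. transaction monitoring calibration 273 days ago vs limit 270 → not met
3. condition 'offers currency exchange' holds; sanctions-list screening review 50 days ago vs limit 45 → not met
4. tangible net worth $215,000 < $225,000 → not met
5. customer identification procedures absent → not met
6. suspicious-activity review 131 days ago vs limit 120 → not met
7. regulatory findings open 5 > 3 → not met
8. agent due-diligence review 743 days ago vs limit 730 → not met
9. independent AML audit 88 days ago vs limit 60 → not met
10. agent list absent → not met
11. BSA-trained employees 0 < 2 → not met
12. BSA training 134 days ago vs limit 120 → not met
Not met: 12 of 12

12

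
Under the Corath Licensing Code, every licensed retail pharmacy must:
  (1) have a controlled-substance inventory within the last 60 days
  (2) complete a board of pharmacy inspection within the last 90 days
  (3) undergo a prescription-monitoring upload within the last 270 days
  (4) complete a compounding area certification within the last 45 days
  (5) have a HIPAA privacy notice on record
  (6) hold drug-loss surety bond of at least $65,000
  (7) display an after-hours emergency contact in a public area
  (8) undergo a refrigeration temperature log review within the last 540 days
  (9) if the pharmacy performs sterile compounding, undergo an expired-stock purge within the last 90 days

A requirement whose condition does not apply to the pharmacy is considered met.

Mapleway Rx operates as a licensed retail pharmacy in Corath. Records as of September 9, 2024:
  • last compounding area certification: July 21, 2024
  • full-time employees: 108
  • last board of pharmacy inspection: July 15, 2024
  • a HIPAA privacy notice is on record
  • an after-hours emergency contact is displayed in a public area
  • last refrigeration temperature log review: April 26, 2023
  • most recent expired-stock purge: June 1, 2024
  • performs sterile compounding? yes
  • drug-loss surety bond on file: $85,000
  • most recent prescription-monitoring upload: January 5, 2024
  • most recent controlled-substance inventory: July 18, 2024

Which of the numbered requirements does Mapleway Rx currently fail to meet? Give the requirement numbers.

4, 9

1. controlled-substance inventory 53 days ago vs limit 60 → met
2. board of pharmacy inspection 56 days ago vs limit 90 → met
3. prescription-monitoring upload 248 days ago vs limit 270 → met
4. compounding area certification 50 days ago vs limit 45 → not met
5. HIPAA privacy notice present → met
6. drug-loss surety bond $85,000 ≥ $65,000 → met
7. after-hours emergency contact present → met
8. refrigeration temperature log review 502 days ago vs limit 540 → met
9. condition 'performs sterile compounding' holds; expired-stock purge 100 days ago vs limit 90 → not met
Not met: 4, 9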